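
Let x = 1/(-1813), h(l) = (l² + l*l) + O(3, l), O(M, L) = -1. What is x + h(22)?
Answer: 1753170/1813 ≈ 967.00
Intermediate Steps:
h(l) = -1 + 2*l² (h(l) = (l² + l*l) - 1 = (l² + l²) - 1 = 2*l² - 1 = -1 + 2*l²)
x = -1/1813 ≈ -0.00055157
x + h(22) = -1/1813 + (-1 + 2*22²) = -1/1813 + (-1 + 2*484) = -1/1813 + (-1 + 968) = -1/1813 + 967 = 1753170/1813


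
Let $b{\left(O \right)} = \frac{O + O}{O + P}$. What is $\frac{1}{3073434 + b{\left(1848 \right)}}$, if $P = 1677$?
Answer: $\frac{1175}{3611286182} \approx 3.2537 \cdot 10^{-7}$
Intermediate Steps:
$b{\left(O \right)} = \frac{2 O}{1677 + O}$ ($b{\left(O \right)} = \frac{O + O}{O + 1677} = \frac{2 O}{1677 + O}$)
$\frac{1}{3073434 + b{\left(1848 \right)}} = \frac{1}{3073434 + 2 \cdot 1848 \frac{1}{1677 + 1848}} = \frac{1}{3073434 + 2 \cdot 1848 \cdot \frac{1}{3525}} = \frac{1}{3073434 + \frac{1232}{1175}} = \frac{1}{\frac{3611286182}{1175}} = \frac{1175}{3611286182}$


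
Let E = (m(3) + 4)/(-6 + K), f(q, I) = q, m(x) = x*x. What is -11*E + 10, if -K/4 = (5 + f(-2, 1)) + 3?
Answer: 443/30 ≈ 14.767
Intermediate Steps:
m(x) = x²
K = -24 (K = -4*((5 - 2) + 3) = -4*(3 + 3) = -4*6 = -24)
E = -13/30 (E = (3² + 4)/(-6 - 24) = (9 + 4)/(-30) = 13*(-1/30) = -13/30 ≈ -0.43333)
-11*E + 10 = -11*(-13/30) + 10 = 143/30 + 10 = 443/30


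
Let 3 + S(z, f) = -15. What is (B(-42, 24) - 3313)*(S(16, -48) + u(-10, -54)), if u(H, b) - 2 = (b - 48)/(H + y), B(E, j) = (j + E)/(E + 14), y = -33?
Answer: 13587289/301 ≈ 45141.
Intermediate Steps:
S(z, f) = -18 (S(z, f) = -3 - 15 = -18)
B(E, j) = (E + j)/(14 + E)
u(H, b) = 2 + (-48 + b)/(-33 + H) (u(H, b) = 2 + (b - 48)/(H - 33) = 2 + (-48 + b)/(-33 + H))
(B(-42, 24) - 3313)*(S(16, -48) + u(-10, -54)) = ((-42 + 24)/(14 - 42) - 3313)*(-18 + (-114 - 54 + 2*(-10))/(-33 - 10)) = (-18/(-28) - 3313)*(-18 + (-114 - 54 - 20)/(-43)) = (-1/28*(-18) - 3313)*(-18 - 1/43*(-188)) = (9/14 - 3313)*(-18 + 188/43) = -46373/14*(-586/43) = 13587289/301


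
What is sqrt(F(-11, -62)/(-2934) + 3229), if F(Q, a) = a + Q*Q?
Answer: sqrt(3088467602)/978 ≈ 56.824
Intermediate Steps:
F(Q, a) = a + Q**2
sqrt(F(-11, -62)/(-2934) + 3229) = sqrt((-62 + (-11)**2)/(-2934) + 3229) = sqrt((-62 + 121)*(-1/2934) + 3229) = sqrt(59*(-1/2934) + 3229) = sqrt(-59/2934 + 3229) = sqrt(9473827/2934) = sqrt(3088467602)/978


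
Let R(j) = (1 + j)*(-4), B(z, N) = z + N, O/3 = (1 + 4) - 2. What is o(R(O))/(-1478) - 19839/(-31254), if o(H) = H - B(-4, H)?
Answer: 4866171/7698902 ≈ 0.63206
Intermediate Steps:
O = 9 (O = 3*((1 + 4) - 2) = 3*(5 - 2) = 3*3 = 9)
B(z, N) = N + z
R(j) = -4 - 4*j
o(H) = 4 (o(H) = H - (H - 4) = H - (-4 + H) = H + (4 - H) = 4)
o(R(O))/(-1478) - 19839/(-31254) = 4/(-1478) - 19839/(-31254) = 4*(-1/1478) - 19839*(-1/31254) = -2/739 + 6613/10418 = 4866171/7698902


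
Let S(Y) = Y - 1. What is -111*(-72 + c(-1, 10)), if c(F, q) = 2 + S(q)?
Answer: 6771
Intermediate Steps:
S(Y) = -1 + Y
c(F, q) = 1 + q (c(F, q) = 2 + (-1 + q) = 1 + q)
-111*(-72 + c(-1, 10)) = -111*(-72 + (1 + 10)) = -111*(-72 + 11) = -111*(-61) = 6771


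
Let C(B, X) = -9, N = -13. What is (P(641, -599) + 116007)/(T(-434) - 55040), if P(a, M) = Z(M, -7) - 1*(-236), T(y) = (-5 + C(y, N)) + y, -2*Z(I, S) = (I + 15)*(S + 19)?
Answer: -119747/55488 ≈ -2.1581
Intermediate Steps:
Z(I, S) = -(15 + I)*(19 + S)/2 (Z(I, S) = -(I + 15)*(S + 19)/2 = -(15 + I)*(19 + S)/2)
T(y) = -14 + y (T(y) = (-5 - 9) + y = -14 + y)
P(a, M) = 146 - 6*M (P(a, M) = (-285/2 - 19*M/2 - 15/2*(-7) - ½*M*(-7)) - 1*(-236) = (-285/2 - 19*M/2 + 105/2 + 7*M/2) + 236 = (-90 - 6*M) + 236 = 146 - 6*M)
(P(641, -599) + 116007)/(T(-434) - 55040) = ((146 - 6*(-599)) + 116007)/((-14 - 434) - 55040) = ((146 + 3594) + 116007)/(-448 - 55040) = (3740 + 116007)/(-55488) = 119747*(-1/55488) = -119747/55488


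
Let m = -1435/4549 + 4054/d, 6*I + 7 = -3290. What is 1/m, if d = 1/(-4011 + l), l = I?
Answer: -4549/84103128018 ≈ -5.4088e-8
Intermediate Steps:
I = -1099/2 (I = -7/6 + (⅙)*(-3290) = -7/6 - 1645/3 = -1099/2 ≈ -549.50)
l = -1099/2 ≈ -549.50
d = -2/9121 (d = 1/(-4011 - 1099/2) = 1/(-9121/2) = -2/9121 ≈ -0.00021927)
m = -84103128018/4549 (m = -1435/4549 + 4054/(-2/9121) = -1435*1/4549 + 4054*(-9121/2) = -1435/4549 - 18488267 = -84103128018/4549 ≈ -1.8488e+7)
1/m = 1/(-84103128018/4549) = -4549/84103128018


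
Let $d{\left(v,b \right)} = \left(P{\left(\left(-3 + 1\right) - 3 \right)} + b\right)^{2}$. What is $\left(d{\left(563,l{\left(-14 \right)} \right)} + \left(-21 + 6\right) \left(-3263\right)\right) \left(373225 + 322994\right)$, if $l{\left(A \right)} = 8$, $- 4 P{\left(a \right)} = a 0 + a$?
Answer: $\frac{546176147091}{16} \approx 3.4136 \cdot 10^{10}$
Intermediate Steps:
$P{\left(a \right)} = - \frac{a}{4}$ ($P{\left(a \right)} = - \frac{a 0 + a}{4} = - \frac{0 + a}{4} = - \frac{a}{4}$)
$d{\left(v,b \right)} = \left(\frac{5}{4} + b\right)^{2}$ ($d{\left(v,b \right)} = \left(- \frac{\left(-3 + 1\right) - 3}{4} + b\right)^{2} = \left(- \frac{-2 - 3}{4} + b\right)^{2} = \left(\left(- \frac{1}{4}\right) \left(-5\right) + b\right)^{2} = \left(\frac{5}{4} + b\right)^{2}$)
$\left(d{\left(563,l{\left(-14 \right)} \right)} + \left(-21 + 6\right) \left(-3263\right)\right) \left(373225 + 322994\right) = \left(\frac{\left(5 + 4 \cdot 8\right)^{2}}{16} + \left(-21 + 6\right) \left(-3263\right)\right) \left(373225 + 322994\right) = \left(\frac{\left(5 + 32\right)^{2}}{16} - -48945\right) 696219 = \left(\frac{37^{2}}{16} + 48945\right) 696219 = \left(\frac{1}{16} \cdot 1369 + 48945\right) 696219 = \left(\frac{1369}{16} + 48945\right) 696219 = \frac{784489}{16} \cdot 696219 = \frac{546176147091}{16}$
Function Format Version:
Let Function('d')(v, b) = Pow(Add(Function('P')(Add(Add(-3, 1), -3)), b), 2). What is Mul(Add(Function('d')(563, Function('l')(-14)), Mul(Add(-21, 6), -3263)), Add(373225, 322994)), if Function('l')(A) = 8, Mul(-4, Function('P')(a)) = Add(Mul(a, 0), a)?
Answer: Rational(546176147091, 16) ≈ 3.4136e+10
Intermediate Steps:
Function('P')(a) = Mul(Rational(-1, 4), a) (Function('P')(a) = Mul(Rational(-1, 4), Add(Mul(a, 0), a)) = Mul(Rational(-1, 4), Add(0, a)) = Mul(Rational(-1, 4), a))
Function('d')(v, b) = Pow(Add(Rational(5, 4), b), 2) (Function('d')(v, b) = Pow(Add(Mul(Rational(-1, 4), Add(Add(-3, 1), -3)), b), 2) = Pow(Add(Mul(Rational(-1, 4), Add(-2, -3)), b), 2) = Pow(Add(Mul(Rational(-1, 4), -5), b), 2) = Pow(Add(Rational(5, 4), b), 2))
Mul(Add(Function('d')(563, Function('l')(-14)), Mul(Add(-21, 6), -3263)), Add(373225, 322994)) = Mul(Add(Mul(Rational(1, 16), Pow(Add(5, Mul(4, 8)), 2)), Mul(Add(-21, 6), -3263)), Add(373225, 322994)) = Mul(Add(Mul(Rational(1, 16), Pow(Add(5, 32), 2)), Mul(-15, -3263)), 696219) = Mul(Add(Mul(Rational(1, 16), Pow(37, 2)), 48945), 696219) = Mul(Add(Mul(Rational(1, 16), 1369), 48945), 696219) = Mul(Add(Rational(1369, 16), 48945), 696219) = Mul(Rational(784489, 16), 696219) = Rational(546176147091, 16)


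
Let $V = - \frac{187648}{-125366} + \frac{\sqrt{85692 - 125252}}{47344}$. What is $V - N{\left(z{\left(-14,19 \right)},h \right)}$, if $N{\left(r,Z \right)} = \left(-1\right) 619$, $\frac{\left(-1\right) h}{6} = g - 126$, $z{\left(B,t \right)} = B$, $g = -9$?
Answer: $\frac{38894601}{62683} + \frac{i \sqrt{9890}}{23672} \approx 620.5 + 0.0042011 i$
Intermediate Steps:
$h = 810$ ($h = - 6 \left(-9 - 126\right) = \left(-6\right) \left(-135\right) = 810$)
$N{\left(r,Z \right)} = -619$
$V = \frac{93824}{62683} + \frac{i \sqrt{9890}}{23672}$ ($V = \left(-187648\right) \left(- \frac{1}{125366}\right) + \sqrt{-39560} \cdot \frac{1}{47344} = \frac{93824}{62683} + 2 i \sqrt{9890} \cdot \frac{1}{47344} = \frac{93824}{62683} + \frac{i \sqrt{9890}}{23672} \approx 1.4968 + 0.0042011 i$)
$V - N{\left(z{\left(-14,19 \right)},h \right)} = \left(\frac{93824}{62683} + \frac{i \sqrt{9890}}{23672}\right) - -619 = \left(\frac{93824}{62683} + \frac{i \sqrt{9890}}{23672}\right) + 619 = \frac{38894601}{62683} + \frac{i \sqrt{9890}}{23672}$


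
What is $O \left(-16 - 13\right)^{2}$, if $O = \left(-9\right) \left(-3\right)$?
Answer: $22707$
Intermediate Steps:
$O = 27$
$O \left(-16 - 13\right)^{2} = 27 \left(-16 - 13\right)^{2} = 27 \left(-29\right)^{2} = 27 \cdot 841 = 22707$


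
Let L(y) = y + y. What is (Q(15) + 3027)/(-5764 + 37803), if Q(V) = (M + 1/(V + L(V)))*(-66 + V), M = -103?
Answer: 124183/480585 ≈ 0.25840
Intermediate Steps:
L(y) = 2*y
Q(V) = (-103 + 1/(3*V))*(-66 + V) (Q(V) = (-103 + 1/(V + 2*V))*(-66 + V) = (-103 + 1/(3*V))*(-66 + V))
(Q(15) + 3027)/(-5764 + 37803) = ((20395/3 - 103*15 - 22/15) + 3027)/(-5764 + 37803) = ((20395/3 - 1545 - 22*1/15) + 3027)/32039 = ((20395/3 - 1545 - 22/15) + 3027)*(1/32039) = (78778/15 + 3027)*(1/32039) = (124183/15)*(1/32039) = 124183/480585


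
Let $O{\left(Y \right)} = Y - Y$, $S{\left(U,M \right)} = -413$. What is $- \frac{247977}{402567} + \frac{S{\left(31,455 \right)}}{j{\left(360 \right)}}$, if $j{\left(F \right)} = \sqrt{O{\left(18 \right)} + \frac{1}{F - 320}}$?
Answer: $- \frac{82659}{134189} - 826 \sqrt{10} \approx -2612.7$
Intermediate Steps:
$O{\left(Y \right)} = 0$
$j{\left(F \right)} = \sqrt{\frac{1}{-320 + F}}$ ($j{\left(F \right)} = \sqrt{0 + \frac{1}{F - 320}} = \sqrt{0 + \frac{1}{-320 + F}} = \sqrt{\frac{1}{-320 + F}}$)
$- \frac{247977}{402567} + \frac{S{\left(31,455 \right)}}{j{\left(360 \right)}} = - \frac{247977}{402567} - \frac{413}{\sqrt{\frac{1}{-320 + 360}}} = \left(-247977\right) \frac{1}{402567} - \frac{413}{\sqrt{\frac{1}{40}}} = - \frac{82659}{134189} - \frac{413}{\sqrt{\frac{1}{40}}} = - \frac{82659}{134189} - \frac{413}{\frac{1}{20} \sqrt{10}} = - \frac{82659}{134189} - 413 \cdot 2 \sqrt{10} = - \frac{82659}{134189} - 826 \sqrt{10}$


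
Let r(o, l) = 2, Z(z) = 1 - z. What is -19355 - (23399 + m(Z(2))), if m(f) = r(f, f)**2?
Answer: -42758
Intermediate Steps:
m(f) = 4 (m(f) = 2**2 = 4)
-19355 - (23399 + m(Z(2))) = -19355 - (23399 + 4) = -19355 - 1*23403 = -19355 - 23403 = -42758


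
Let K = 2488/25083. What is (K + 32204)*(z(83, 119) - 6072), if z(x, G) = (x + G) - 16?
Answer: -176095041560/929 ≈ -1.8955e+8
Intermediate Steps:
z(x, G) = -16 + G + x (z(x, G) = (G + x) - 16 = -16 + G + x)
K = 2488/25083 (K = 2488*(1/25083) = 2488/25083 ≈ 0.099191)
(K + 32204)*(z(83, 119) - 6072) = (2488/25083 + 32204)*((-16 + 119 + 83) - 6072) = 807775420*(186 - 6072)/25083 = (807775420/25083)*(-5886) = -176095041560/929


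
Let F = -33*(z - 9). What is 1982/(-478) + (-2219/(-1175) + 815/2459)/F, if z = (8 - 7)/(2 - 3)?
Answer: -471681486928/113940531375 ≈ -4.1397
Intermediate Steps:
z = -1 (z = 1/(-1) = 1*(-1) = -1)
F = 330 (F = -33*(-1 - 9) = -33*(-10) = 330)
1982/(-478) + (-2219/(-1175) + 815/2459)/F = 1982/(-478) + (-2219/(-1175) + 815/2459)/330 = 1982*(-1/478) + (-2219*(-1/1175) + 815*(1/2459))*(1/330) = -991/239 + (2219/1175 + 815/2459)*(1/330) = -991/239 + (6414146/2889325)*(1/330) = -991/239 + 3207073/476738625 = -471681486928/113940531375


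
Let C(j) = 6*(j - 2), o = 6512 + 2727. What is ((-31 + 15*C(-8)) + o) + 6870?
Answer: 15178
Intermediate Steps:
o = 9239
C(j) = -12 + 6*j (C(j) = 6*(-2 + j) = -12 + 6*j)
((-31 + 15*C(-8)) + o) + 6870 = ((-31 + 15*(-12 + 6*(-8))) + 9239) + 6870 = ((-31 + 15*(-12 - 48)) + 9239) + 6870 = ((-31 + 15*(-60)) + 9239) + 6870 = ((-31 - 900) + 9239) + 6870 = (-931 + 9239) + 6870 = 8308 + 6870 = 15178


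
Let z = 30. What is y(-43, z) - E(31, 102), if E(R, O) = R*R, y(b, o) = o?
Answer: -931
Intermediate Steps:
E(R, O) = R**2
y(-43, z) - E(31, 102) = 30 - 1*31**2 = 30 - 1*961 = 30 - 961 = -931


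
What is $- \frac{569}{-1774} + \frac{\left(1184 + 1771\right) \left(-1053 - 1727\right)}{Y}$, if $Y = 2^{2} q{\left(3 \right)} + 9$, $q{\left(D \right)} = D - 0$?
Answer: $- \frac{4857740217}{12418} \approx -3.9119 \cdot 10^{5}$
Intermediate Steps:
$q{\left(D \right)} = D$ ($q{\left(D \right)} = D + 0 = D$)
$Y = 21$ ($Y = 2^{2} \cdot 3 + 9 = 4 \cdot 3 + 9 = 12 + 9 = 21$)
$- \frac{569}{-1774} + \frac{\left(1184 + 1771\right) \left(-1053 - 1727\right)}{Y} = - \frac{569}{-1774} + \frac{\left(1184 + 1771\right) \left(-1053 - 1727\right)}{21} = \left(-569\right) \left(- \frac{1}{1774}\right) + 2955 \left(-2780\right) \frac{1}{21} = \frac{569}{1774} - \frac{2738300}{7} = - \frac{4857740217}{12418}$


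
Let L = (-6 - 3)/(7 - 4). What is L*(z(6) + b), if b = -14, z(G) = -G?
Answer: 60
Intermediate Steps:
L = -3 (L = -9/3 = -9*⅓ = -3)
L*(z(6) + b) = -3*(-1*6 - 14) = -3*(-6 - 14) = -3*(-20) = 60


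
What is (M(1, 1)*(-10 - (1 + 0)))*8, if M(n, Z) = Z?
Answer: -88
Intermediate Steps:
(M(1, 1)*(-10 - (1 + 0)))*8 = (1*(-10 - (1 + 0)))*8 = (1*(-10 - 1*1))*8 = (1*(-10 - 1))*8 = (1*(-11))*8 = -11*8 = -88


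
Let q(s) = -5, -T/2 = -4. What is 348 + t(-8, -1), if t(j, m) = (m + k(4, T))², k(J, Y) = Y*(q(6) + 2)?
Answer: 973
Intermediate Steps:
T = 8 (T = -2*(-4) = 8)
k(J, Y) = -3*Y (k(J, Y) = Y*(-5 + 2) = Y*(-3) = -3*Y)
t(j, m) = (-24 + m)² (t(j, m) = (m - 3*8)² = (m - 24)² = (-24 + m)²)
348 + t(-8, -1) = 348 + (-24 - 1)² = 348 + (-25)² = 348 + 625 = 973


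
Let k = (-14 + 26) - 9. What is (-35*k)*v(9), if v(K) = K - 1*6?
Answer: -315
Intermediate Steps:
v(K) = -6 + K (v(K) = K - 6 = -6 + K)
k = 3 (k = 12 - 9 = 3)
(-35*k)*v(9) = (-35*3)*(-6 + 9) = -105*3 = -315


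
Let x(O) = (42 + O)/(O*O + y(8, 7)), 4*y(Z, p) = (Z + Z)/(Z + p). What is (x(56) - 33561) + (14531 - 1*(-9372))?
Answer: -227174741/23522 ≈ -9658.0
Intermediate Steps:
y(Z, p) = Z/(2*(Z + p)) (y(Z, p) = ((Z + Z)/(Z + p))/4 = ((2*Z)/(Z + p))/4 = (2*Z/(Z + p))/4 = Z/(2*(Z + p)))
x(O) = (42 + O)/(4/15 + O**2) (x(O) = (42 + O)/(O*O + (1/2)*8/(8 + 7)) = (42 + O)/(O**2 + (1/2)*8/15) = (42 + O)/(O**2 + (1/2)*8*(1/15)) = (42 + O)/(O**2 + 4/15) = (42 + O)/(4/15 + O**2))
(x(56) - 33561) + (14531 - 1*(-9372)) = (15*(42 + 56)/(4 + 15*56**2) - 33561) + (14531 - 1*(-9372)) = (15*98/(4 + 15*3136) - 33561) + (14531 + 9372) = (15*98/(4 + 47040) - 33561) + 23903 = (15*98/47044 - 33561) + 23903 = (15*(1/47044)*98 - 33561) + 23903 = (735/23522 - 33561) + 23903 = -789421107/23522 + 23903 = -227174741/23522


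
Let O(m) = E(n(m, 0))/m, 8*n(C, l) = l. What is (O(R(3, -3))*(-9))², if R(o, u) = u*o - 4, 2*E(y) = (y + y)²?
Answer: 0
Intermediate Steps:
n(C, l) = l/8
E(y) = 2*y² (E(y) = (y + y)²/2 = (2*y)²/2 = (4*y²)/2 = 2*y²)
R(o, u) = -4 + o*u (R(o, u) = o*u - 4 = -4 + o*u)
O(m) = 0 (O(m) = (2*((⅛)*0)²)/m = (2*0²)/m = (2*0)/m = 0/m = 0)
(O(R(3, -3))*(-9))² = (0*(-9))² = 0² = 0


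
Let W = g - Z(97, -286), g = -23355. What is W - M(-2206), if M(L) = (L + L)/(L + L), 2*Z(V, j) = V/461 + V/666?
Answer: -14341907831/614052 ≈ -23356.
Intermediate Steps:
Z(V, j) = 1127*V/614052 (Z(V, j) = (V/461 + V/666)/2 = (1127*V/307026)/2 = 1127*V/614052)
M(L) = 1 (M(L) = (2*L)/((2*L)) = (2*L)*(1/(2*L)) = 1)
W = -14341293779/614052 (W = -23355 - 1127*97/614052 = -23355 - 1*109319/614052 = -23355 - 109319/614052 = -14341293779/614052 ≈ -23355.)
W - M(-2206) = -14341293779/614052 - 1*1 = -14341293779/614052 - 1 = -14341907831/614052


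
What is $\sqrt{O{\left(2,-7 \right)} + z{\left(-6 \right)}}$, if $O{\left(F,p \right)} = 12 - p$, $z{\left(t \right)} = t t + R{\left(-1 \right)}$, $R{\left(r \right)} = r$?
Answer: $3 \sqrt{6} \approx 7.3485$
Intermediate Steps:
$z{\left(t \right)} = -1 + t^{2}$ ($z{\left(t \right)} = t t - 1 = t^{2} - 1 = -1 + t^{2}$)
$\sqrt{O{\left(2,-7 \right)} + z{\left(-6 \right)}} = \sqrt{\left(12 - -7\right) - \left(1 - \left(-6\right)^{2}\right)} = \sqrt{\left(12 + 7\right) + \left(-1 + 36\right)} = \sqrt{19 + 35} = \sqrt{54} = 3 \sqrt{6}$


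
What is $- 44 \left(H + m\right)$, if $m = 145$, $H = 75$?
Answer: $-9680$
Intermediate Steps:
$- 44 \left(H + m\right) = - 44 \left(75 + 145\right) = \left(-44\right) 220 = -9680$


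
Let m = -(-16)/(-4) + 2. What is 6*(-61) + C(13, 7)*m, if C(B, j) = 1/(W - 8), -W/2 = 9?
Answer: -4757/13 ≈ -365.92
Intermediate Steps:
W = -18 (W = -2*9 = -18)
C(B, j) = -1/26 (C(B, j) = 1/(-18 - 8) = 1/(-26) = -1/26)
m = -2 (m = -(-16)*(-1)/4 + 2 = -4*1 + 2 = -4 + 2 = -2)
6*(-61) + C(13, 7)*m = 6*(-61) - 1/26*(-2) = -366 + 1/13 = -4757/13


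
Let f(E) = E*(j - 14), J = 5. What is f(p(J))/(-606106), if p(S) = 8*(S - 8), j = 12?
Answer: -24/303053 ≈ -7.9194e-5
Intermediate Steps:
p(S) = -64 + 8*S (p(S) = 8*(-8 + S) = -64 + 8*S)
f(E) = -2*E (f(E) = E*(12 - 14) = E*(-2) = -2*E)
f(p(J))/(-606106) = -2*(-64 + 8*5)/(-606106) = -2*(-64 + 40)*(-1/606106) = -2*(-24)*(-1/606106) = 48*(-1/606106) = -24/303053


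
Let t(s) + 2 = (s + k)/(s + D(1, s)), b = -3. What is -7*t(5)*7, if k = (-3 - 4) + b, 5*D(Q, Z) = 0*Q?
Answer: 147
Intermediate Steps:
D(Q, Z) = 0 (D(Q, Z) = (0*Q)/5 = (⅕)*0 = 0)
k = -10 (k = (-3 - 4) - 3 = -7 - 3 = -10)
t(s) = -2 + (-10 + s)/s (t(s) = -2 + (s - 10)/(s + 0) = -2 + (-10 + s)/s)
-7*t(5)*7 = -7*(-10 - 1*5)/5*7 = -7*(-10 - 5)/5*7 = -7*(-15)/5*7 = -7*(-3)*7 = 21*7 = 147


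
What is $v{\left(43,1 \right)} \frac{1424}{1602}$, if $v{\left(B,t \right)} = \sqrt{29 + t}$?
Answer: $\frac{8 \sqrt{30}}{9} \approx 4.8686$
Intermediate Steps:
$v{\left(43,1 \right)} \frac{1424}{1602} = \sqrt{29 + 1} \cdot \frac{1424}{1602} = \sqrt{30} \cdot 1424 \cdot \frac{1}{1602} = \sqrt{30} \cdot \frac{8}{9} = \frac{8 \sqrt{30}}{9}$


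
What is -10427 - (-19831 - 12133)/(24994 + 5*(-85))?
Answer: -256148999/24569 ≈ -10426.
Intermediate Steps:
-10427 - (-19831 - 12133)/(24994 + 5*(-85)) = -10427 - (-31964)/(24994 - 425) = -10427 - (-31964)/24569 = -10427 - 1*(-31964/24569) = -10427 + 31964/24569 = -256148999/24569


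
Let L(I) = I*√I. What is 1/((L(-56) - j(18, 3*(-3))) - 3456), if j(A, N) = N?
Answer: I/(-3447*I + 112*√14) ≈ -0.00028588 + 3.4756e-5*I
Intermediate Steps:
L(I) = I^(3/2)
1/((L(-56) - j(18, 3*(-3))) - 3456) = 1/(((-56)^(3/2) - 3*(-3)) - 3456) = 1/((-112*I*√14 - 1*(-9)) - 3456) = 1/((-112*I*√14 + 9) - 3456) = 1/((9 - 112*I*√14) - 3456) = 1/(-3447 - 112*I*√14)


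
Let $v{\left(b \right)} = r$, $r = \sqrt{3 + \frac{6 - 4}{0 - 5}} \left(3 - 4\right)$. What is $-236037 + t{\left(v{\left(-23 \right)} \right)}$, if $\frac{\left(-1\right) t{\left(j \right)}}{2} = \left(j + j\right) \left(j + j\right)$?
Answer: $- \frac{1180289}{5} \approx -2.3606 \cdot 10^{5}$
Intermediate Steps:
$r = - \frac{\sqrt{65}}{5}$ ($r = \sqrt{3 + \frac{2}{-5}} \left(-1\right) = \sqrt{3 + 2 \left(- \frac{1}{5}\right)} \left(-1\right) = \sqrt{3 - \frac{2}{5}} \left(-1\right) = \sqrt{\frac{13}{5}} \left(-1\right) = \frac{\sqrt{65}}{5} \left(-1\right) = - \frac{\sqrt{65}}{5} \approx -1.6125$)
$v{\left(b \right)} = - \frac{\sqrt{65}}{5}$
$t{\left(j \right)} = - 8 j^{2}$ ($t{\left(j \right)} = - 2 \left(j + j\right) \left(j + j\right) = - 2 \cdot 2 j 2 j = - 2 \cdot 4 j^{2} = - 8 j^{2}$)
$-236037 + t{\left(v{\left(-23 \right)} \right)} = -236037 - 8 \left(- \frac{\sqrt{65}}{5}\right)^{2} = -236037 - \frac{104}{5} = - \frac{1180289}{5}$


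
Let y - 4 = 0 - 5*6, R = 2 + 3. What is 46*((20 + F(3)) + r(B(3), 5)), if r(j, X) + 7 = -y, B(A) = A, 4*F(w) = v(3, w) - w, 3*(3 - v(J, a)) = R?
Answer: 10649/6 ≈ 1774.8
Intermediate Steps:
R = 5
v(J, a) = 4/3 (v(J, a) = 3 - ⅓*5 = 3 - 5/3 = 4/3)
F(w) = ⅓ - w/4 (F(w) = (4/3 - w)/4 = ⅓ - w/4)
y = -26 (y = 4 + (0 - 5*6) = 4 + (0 - 30) = 4 - 30 = -26)
r(j, X) = 19 (r(j, X) = -7 - 1*(-26) = -7 + 26 = 19)
46*((20 + F(3)) + r(B(3), 5)) = 46*((20 + (⅓ - ¼*3)) + 19) = 46*((20 + (⅓ - ¾)) + 19) = 46*((20 - 5/12) + 19) = 46*(235/12 + 19) = 46*(463/12) = 10649/6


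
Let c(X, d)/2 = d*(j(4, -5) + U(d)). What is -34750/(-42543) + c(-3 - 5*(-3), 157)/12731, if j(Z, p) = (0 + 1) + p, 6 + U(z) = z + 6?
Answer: 85732864/18676377 ≈ 4.5904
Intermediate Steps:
U(z) = z (U(z) = -6 + (z + 6) = -6 + (6 + z) = z)
j(Z, p) = 1 + p
c(X, d) = 2*d*(-4 + d) (c(X, d) = 2*(d*((1 - 5) + d)) = 2*(d*(-4 + d)) = 2*d*(-4 + d))
-34750/(-42543) + c(-3 - 5*(-3), 157)/12731 = -34750/(-42543) + (2*157*(-4 + 157))/12731 = -34750*(-1/42543) + (2*157*153)*(1/12731) = 34750/42543 + 48042*(1/12731) = 34750/42543 + 48042/12731 = 85732864/18676377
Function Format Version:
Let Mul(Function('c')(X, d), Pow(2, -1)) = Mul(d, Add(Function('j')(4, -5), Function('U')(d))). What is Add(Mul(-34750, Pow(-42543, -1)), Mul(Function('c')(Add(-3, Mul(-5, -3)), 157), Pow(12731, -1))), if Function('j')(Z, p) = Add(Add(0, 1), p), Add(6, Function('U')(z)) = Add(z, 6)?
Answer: Rational(85732864, 18676377) ≈ 4.5904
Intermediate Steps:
Function('U')(z) = z (Function('U')(z) = Add(-6, Add(z, 6)) = Add(-6, Add(6, z)) = z)
Function('j')(Z, p) = Add(1, p)
Function('c')(X, d) = Mul(2, d, Add(-4, d)) (Function('c')(X, d) = Mul(2, Mul(d, Add(Add(1, -5), d))) = Mul(2, Mul(d, Add(-4, d))) = Mul(2, d, Add(-4, d)))
Add(Mul(-34750, Pow(-42543, -1)), Mul(Function('c')(Add(-3, Mul(-5, -3)), 157), Pow(12731, -1))) = Add(Mul(-34750, Pow(-42543, -1)), Mul(Mul(2, 157, Add(-4, 157)), Pow(12731, -1))) = Add(Mul(-34750, Rational(-1, 42543)), Mul(Mul(2, 157, 153), Rational(1, 12731))) = Add(Rational(34750, 42543), Mul(48042, Rational(1, 12731))) = Add(Rational(34750, 42543), Rational(48042, 12731)) = Rational(85732864, 18676377)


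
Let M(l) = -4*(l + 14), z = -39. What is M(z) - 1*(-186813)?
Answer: 186913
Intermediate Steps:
M(l) = -56 - 4*l (M(l) = -4*(14 + l) = -56 - 4*l)
M(z) - 1*(-186813) = (-56 - 4*(-39)) - 1*(-186813) = (-56 + 156) + 186813 = 100 + 186813 = 186913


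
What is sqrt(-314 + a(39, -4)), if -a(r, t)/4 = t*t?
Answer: 3*I*sqrt(42) ≈ 19.442*I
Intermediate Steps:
a(r, t) = -4*t**2 (a(r, t) = -4*t*t = -4*t**2)
sqrt(-314 + a(39, -4)) = sqrt(-314 - 4*(-4)**2) = sqrt(-314 - 4*16) = sqrt(-314 - 64) = sqrt(-378) = 3*I*sqrt(42)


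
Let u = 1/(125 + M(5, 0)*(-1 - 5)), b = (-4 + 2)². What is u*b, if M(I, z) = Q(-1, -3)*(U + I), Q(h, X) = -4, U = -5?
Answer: 4/125 ≈ 0.032000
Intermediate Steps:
M(I, z) = 20 - 4*I (M(I, z) = -4*(-5 + I) = 20 - 4*I)
b = 4 (b = (-2)² = 4)
u = 1/125 (u = 1/(125 + (20 - 4*5)*(-1 - 5)) = 1/(125 + (20 - 20)*(-6)) = 1/(125 + 0*(-6)) = 1/(125 + 0) = 1/125 ≈ 0.0080000)
u*b = (1/125)*4 = 4/125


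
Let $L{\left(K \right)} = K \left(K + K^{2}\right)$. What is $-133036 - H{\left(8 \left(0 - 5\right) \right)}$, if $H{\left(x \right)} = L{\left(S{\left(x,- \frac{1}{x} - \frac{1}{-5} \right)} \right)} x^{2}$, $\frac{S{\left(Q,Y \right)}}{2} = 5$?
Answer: $-1893036$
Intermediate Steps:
$S{\left(Q,Y \right)} = 10$ ($S{\left(Q,Y \right)} = 2 \cdot 5 = 10$)
$H{\left(x \right)} = 1100 x^{2}$ ($H{\left(x \right)} = 10^{2} \left(1 + 10\right) x^{2} = 100 \cdot 11 x^{2} = 1100 x^{2}$)
$-133036 - H{\left(8 \left(0 - 5\right) \right)} = -133036 - 1100 \left(8 \left(0 - 5\right)\right)^{2} = -133036 - 1100 \left(8 \left(-5\right)\right)^{2} = -133036 - 1100 \left(-40\right)^{2} = -133036 - 1100 \cdot 1600 = -133036 - 1760000 = -1893036$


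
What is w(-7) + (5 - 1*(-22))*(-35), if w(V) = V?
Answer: -952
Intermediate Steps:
w(-7) + (5 - 1*(-22))*(-35) = -7 + (5 - 1*(-22))*(-35) = -7 + (5 + 22)*(-35) = -7 + 27*(-35) = -7 - 945 = -952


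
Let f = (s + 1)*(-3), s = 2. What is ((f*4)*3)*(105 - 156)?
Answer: 5508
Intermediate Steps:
f = -9 (f = (2 + 1)*(-3) = 3*(-3) = -9)
((f*4)*3)*(105 - 156) = (-9*4*3)*(105 - 156) = -36*3*(-51) = -108*(-51) = 5508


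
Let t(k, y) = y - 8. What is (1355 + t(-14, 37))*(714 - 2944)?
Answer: -3086320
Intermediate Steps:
t(k, y) = -8 + y
(1355 + t(-14, 37))*(714 - 2944) = (1355 + (-8 + 37))*(714 - 2944) = (1355 + 29)*(-2230) = 1384*(-2230) = -3086320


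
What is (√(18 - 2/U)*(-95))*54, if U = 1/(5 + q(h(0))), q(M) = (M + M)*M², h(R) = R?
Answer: -10260*√2 ≈ -14510.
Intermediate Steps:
q(M) = 2*M³ (q(M) = (2*M)*M² = 2*M³)
U = ⅕ (U = 1/(5 + 2*0³) = 1/(5 + 2*0) = 1/(5 + 0) = 1/5 = ⅕ ≈ 0.20000)
(√(18 - 2/U)*(-95))*54 = (√(18 - 2/⅕)*(-95))*54 = (√(18 - 2*5)*(-95))*54 = (√(18 - 10)*(-95))*54 = (√8*(-95))*54 = ((2*√2)*(-95))*54 = -190*√2*54 = -10260*√2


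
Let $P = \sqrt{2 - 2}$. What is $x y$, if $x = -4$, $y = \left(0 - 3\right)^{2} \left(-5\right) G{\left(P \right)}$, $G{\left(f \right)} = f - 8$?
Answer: $-1440$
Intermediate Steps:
$P = 0$ ($P = \sqrt{0} = 0$)
$G{\left(f \right)} = -8 + f$ ($G{\left(f \right)} = f - 8 = -8 + f$)
$y = 360$ ($y = \left(0 - 3\right)^{2} \left(-5\right) \left(-8 + 0\right) = \left(-3\right)^{2} \left(-5\right) \left(-8\right) = 9 \left(-5\right) \left(-8\right) = \left(-45\right) \left(-8\right) = 360$)
$x y = \left(-4\right) 360 = -1440$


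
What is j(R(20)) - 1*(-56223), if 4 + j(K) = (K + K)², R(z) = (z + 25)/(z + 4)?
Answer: 899729/16 ≈ 56233.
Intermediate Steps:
R(z) = (25 + z)/(4 + z)
j(K) = -4 + 4*K² (j(K) = -4 + (K + K)² = -4 + (2*K)² = -4 + 4*K²)
j(R(20)) - 1*(-56223) = (-4 + 4*((25 + 20)/(4 + 20))²) - 1*(-56223) = (-4 + 4*(45/24)²) + 56223 = (-4 + 4*((1/24)*45)²) + 56223 = (-4 + 4*(15/8)²) + 56223 = (-4 + 4*(225/64)) + 56223 = (-4 + 225/16) + 56223 = 161/16 + 56223 = 899729/16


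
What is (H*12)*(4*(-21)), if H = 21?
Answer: -21168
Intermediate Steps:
(H*12)*(4*(-21)) = (21*12)*(4*(-21)) = 252*(-84) = -21168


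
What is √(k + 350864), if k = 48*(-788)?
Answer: 4*√19565 ≈ 559.50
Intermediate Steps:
k = -37824
√(k + 350864) = √(-37824 + 350864) = √313040 = 4*√19565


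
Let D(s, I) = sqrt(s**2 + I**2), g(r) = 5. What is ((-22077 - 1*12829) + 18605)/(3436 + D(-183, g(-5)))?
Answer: -28005118/5886291 + 16301*sqrt(33514)/11772582 ≈ -4.5042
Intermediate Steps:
D(s, I) = sqrt(I**2 + s**2)
((-22077 - 1*12829) + 18605)/(3436 + D(-183, g(-5))) = ((-22077 - 1*12829) + 18605)/(3436 + sqrt(5**2 + (-183)**2)) = ((-22077 - 12829) + 18605)/(3436 + sqrt(25 + 33489)) = (-34906 + 18605)/(3436 + sqrt(33514)) = -16301/(3436 + sqrt(33514))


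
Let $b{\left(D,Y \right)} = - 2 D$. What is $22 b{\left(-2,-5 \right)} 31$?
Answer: $2728$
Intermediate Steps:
$22 b{\left(-2,-5 \right)} 31 = 22 \left(\left(-2\right) \left(-2\right)\right) 31 = 22 \cdot 4 \cdot 31 = 88 \cdot 31 = 2728$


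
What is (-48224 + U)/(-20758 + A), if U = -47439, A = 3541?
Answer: 95663/17217 ≈ 5.5563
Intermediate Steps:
(-48224 + U)/(-20758 + A) = (-48224 - 47439)/(-20758 + 3541) = -95663/(-17217) = -95663*(-1/17217) = 95663/17217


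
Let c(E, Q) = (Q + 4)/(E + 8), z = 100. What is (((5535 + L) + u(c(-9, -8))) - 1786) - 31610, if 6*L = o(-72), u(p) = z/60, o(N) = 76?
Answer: -83540/3 ≈ -27847.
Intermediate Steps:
c(E, Q) = (4 + Q)/(8 + E)
u(p) = 5/3 (u(p) = 100/60 = 100*(1/60) = 5/3)
L = 38/3 (L = (1/6)*76 = 38/3 ≈ 12.667)
(((5535 + L) + u(c(-9, -8))) - 1786) - 31610 = (((5535 + 38/3) + 5/3) - 1786) - 31610 = ((16643/3 + 5/3) - 1786) - 31610 = (16648/3 - 1786) - 31610 = 11290/3 - 31610 = -83540/3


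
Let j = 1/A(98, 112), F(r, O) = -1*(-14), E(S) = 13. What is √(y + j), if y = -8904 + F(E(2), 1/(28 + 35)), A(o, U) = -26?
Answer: I*√6009666/26 ≈ 94.287*I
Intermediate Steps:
F(r, O) = 14
j = -1/26 (j = 1/(-26) = -1/26 ≈ -0.038462)
y = -8890 (y = -8904 + 14 = -8890)
√(y + j) = √(-8890 - 1/26) = √(-231141/26) = I*√6009666/26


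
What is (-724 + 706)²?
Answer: 324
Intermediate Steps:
(-724 + 706)² = (-18)² = 324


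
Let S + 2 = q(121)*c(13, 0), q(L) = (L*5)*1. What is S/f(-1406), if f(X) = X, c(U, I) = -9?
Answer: 5447/1406 ≈ 3.8741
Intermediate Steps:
q(L) = 5*L (q(L) = (5*L)*1 = 5*L)
S = -5447 (S = -2 + (5*121)*(-9) = -2 + 605*(-9) = -2 - 5445 = -5447)
S/f(-1406) = -5447/(-1406) = -5447*(-1/1406) = 5447/1406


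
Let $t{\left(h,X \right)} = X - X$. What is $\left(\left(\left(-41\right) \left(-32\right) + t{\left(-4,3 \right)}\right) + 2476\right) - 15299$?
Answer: $-11511$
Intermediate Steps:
$t{\left(h,X \right)} = 0$
$\left(\left(\left(-41\right) \left(-32\right) + t{\left(-4,3 \right)}\right) + 2476\right) - 15299 = \left(\left(\left(-41\right) \left(-32\right) + 0\right) + 2476\right) - 15299 = \left(\left(1312 + 0\right) + 2476\right) - 15299 = \left(1312 + 2476\right) - 15299 = 3788 - 15299 = -11511$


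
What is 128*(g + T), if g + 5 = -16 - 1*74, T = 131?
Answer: 4608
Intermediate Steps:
g = -95 (g = -5 + (-16 - 1*74) = -5 + (-16 - 74) = -5 - 90 = -95)
128*(g + T) = 128*(-95 + 131) = 128*36 = 4608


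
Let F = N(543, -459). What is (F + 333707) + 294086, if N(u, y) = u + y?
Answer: 627877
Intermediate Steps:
F = 84 (F = 543 - 459 = 84)
(F + 333707) + 294086 = (84 + 333707) + 294086 = 333791 + 294086 = 627877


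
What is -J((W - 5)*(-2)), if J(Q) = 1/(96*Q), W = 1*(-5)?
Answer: -1/1920 ≈ -0.00052083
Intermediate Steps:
W = -5
J(Q) = 1/(96*Q)
-J((W - 5)*(-2)) = -1/(96*((-5 - 5)*(-2))) = -1/(96*((-10*(-2)))) = -1/(96*20) = -1*1/1920 = -1/1920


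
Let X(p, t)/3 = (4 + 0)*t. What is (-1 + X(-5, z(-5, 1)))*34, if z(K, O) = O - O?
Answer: -34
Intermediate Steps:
z(K, O) = 0
X(p, t) = 12*t (X(p, t) = 3*((4 + 0)*t) = 3*(4*t) = 12*t)
(-1 + X(-5, z(-5, 1)))*34 = (-1 + 12*0)*34 = (-1 + 0)*34 = -1*34 = -34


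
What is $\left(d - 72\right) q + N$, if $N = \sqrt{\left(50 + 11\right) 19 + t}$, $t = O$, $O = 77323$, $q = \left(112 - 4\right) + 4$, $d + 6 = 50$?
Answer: $-3136 + \sqrt{78482} \approx -2855.9$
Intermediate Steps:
$d = 44$ ($d = -6 + 50 = 44$)
$q = 112$ ($q = 108 + 4 = 112$)
$t = 77323$
$N = \sqrt{78482}$ ($N = \sqrt{\left(50 + 11\right) 19 + 77323} = \sqrt{61 \cdot 19 + 77323} = \sqrt{1159 + 77323} = \sqrt{78482} \approx 280.15$)
$\left(d - 72\right) q + N = \left(44 - 72\right) 112 + \sqrt{78482} = \left(-28\right) 112 + \sqrt{78482} = -3136 + \sqrt{78482}$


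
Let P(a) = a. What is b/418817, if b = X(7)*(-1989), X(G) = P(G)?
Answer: -1989/59831 ≈ -0.033244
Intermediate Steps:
X(G) = G
b = -13923 (b = 7*(-1989) = -13923)
b/418817 = -13923/418817 = -13923*1/418817 = -1989/59831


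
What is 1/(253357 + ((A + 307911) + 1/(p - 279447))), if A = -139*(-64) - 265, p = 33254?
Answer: 246193/140305144506 ≈ 1.7547e-6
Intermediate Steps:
A = 8631 (A = 8896 - 265 = 8631)
1/(253357 + ((A + 307911) + 1/(p - 279447))) = 1/(253357 + ((8631 + 307911) + 1/(33254 - 279447))) = 1/(253357 + (316542 + 1/(-246193))) = 1/(253357 + (316542 - 1/246193)) = 1/(253357 + 77930424605/246193) = 1/(140305144506/246193) = 246193/140305144506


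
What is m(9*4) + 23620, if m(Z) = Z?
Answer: 23656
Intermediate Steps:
m(9*4) + 23620 = 9*4 + 23620 = 36 + 23620 = 23656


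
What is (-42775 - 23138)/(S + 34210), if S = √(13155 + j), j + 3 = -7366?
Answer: -102494715/53196287 + 65913*√5786/1170318314 ≈ -1.9224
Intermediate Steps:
j = -7369 (j = -3 - 7366 = -7369)
S = √5786 (S = √(13155 - 7369) = √5786 ≈ 76.066)
(-42775 - 23138)/(S + 34210) = (-42775 - 23138)/(√5786 + 34210) = -65913/(34210 + √5786)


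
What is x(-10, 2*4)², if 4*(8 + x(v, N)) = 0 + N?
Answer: 36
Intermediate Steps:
x(v, N) = -8 + N/4 (x(v, N) = -8 + (0 + N)/4 = -8 + N/4)
x(-10, 2*4)² = (-8 + (2*4)/4)² = (-8 + (¼)*8)² = (-8 + 2)² = (-6)² = 36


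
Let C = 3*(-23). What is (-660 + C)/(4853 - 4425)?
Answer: -729/428 ≈ -1.7033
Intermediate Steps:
C = -69
(-660 + C)/(4853 - 4425) = (-660 - 69)/(4853 - 4425) = -729/428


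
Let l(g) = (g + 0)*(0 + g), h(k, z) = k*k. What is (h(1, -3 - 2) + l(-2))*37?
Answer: 185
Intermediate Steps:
h(k, z) = k²
l(g) = g² (l(g) = g*g = g²)
(h(1, -3 - 2) + l(-2))*37 = (1² + (-2)²)*37 = (1 + 4)*37 = 5*37 = 185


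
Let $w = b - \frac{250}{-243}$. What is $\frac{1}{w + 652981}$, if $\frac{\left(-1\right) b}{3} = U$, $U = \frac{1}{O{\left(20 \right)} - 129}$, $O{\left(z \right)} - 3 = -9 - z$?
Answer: $\frac{37665}{24594568844} \approx 1.5314 \cdot 10^{-6}$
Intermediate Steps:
$O{\left(z \right)} = -6 - z$ ($O{\left(z \right)} = 3 - \left(9 + z\right) = -6 - z$)
$U = - \frac{1}{155}$ ($U = \frac{1}{\left(-6 - 20\right) - 129} = \frac{1}{-26 - 129} = \frac{1}{-155} = - \frac{1}{155} \approx -0.0064516$)
$b = \frac{3}{155}$ ($b = \left(-3\right) \left(- \frac{1}{155}\right) = \frac{3}{155} \approx 0.019355$)
$w = \frac{39479}{37665}$ ($w = \frac{3}{155} - \frac{250}{-243} = \frac{3}{155} - - \frac{250}{243} = \frac{3}{155} + \frac{250}{243} = \frac{39479}{37665} \approx 1.0482$)
$\frac{1}{w + 652981} = \frac{1}{\frac{39479}{37665} + 652981} = \frac{1}{\frac{24594568844}{37665}} = \frac{37665}{24594568844}$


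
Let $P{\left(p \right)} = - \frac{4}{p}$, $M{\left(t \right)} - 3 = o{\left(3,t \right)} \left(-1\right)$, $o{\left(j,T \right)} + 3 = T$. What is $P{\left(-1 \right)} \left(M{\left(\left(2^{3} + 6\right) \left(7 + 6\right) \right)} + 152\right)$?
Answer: $-96$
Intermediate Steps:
$o{\left(j,T \right)} = -3 + T$
$M{\left(t \right)} = 6 - t$ ($M{\left(t \right)} = 3 + \left(-3 + t\right) \left(-1\right) = 3 - \left(-3 + t\right) = 6 - t$)
$P{\left(-1 \right)} \left(M{\left(\left(2^{3} + 6\right) \left(7 + 6\right) \right)} + 152\right) = - \frac{4}{-1} \left(\left(6 - \left(2^{3} + 6\right) \left(7 + 6\right)\right) + 152\right) = \left(-4\right) \left(-1\right) \left(\left(6 - \left(8 + 6\right) 13\right) + 152\right) = 4 \left(\left(6 - 14 \cdot 13\right) + 152\right) = 4 \left(\left(6 - 182\right) + 152\right) = 4 \left(-176 + 152\right) = 4 \left(-24\right) = -96$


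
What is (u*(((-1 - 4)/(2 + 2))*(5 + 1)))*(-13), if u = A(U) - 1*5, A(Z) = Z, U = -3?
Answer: -780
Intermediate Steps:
u = -8 (u = -3 - 1*5 = -3 - 5 = -8)
(u*(((-1 - 4)/(2 + 2))*(5 + 1)))*(-13) = -8*(-1 - 4)/(2 + 2)*(5 + 1)*(-13) = -8*(-5/4)*6*(-13) = -8*(-5*¼)*6*(-13) = -(-10)*6*(-13) = -8*(-15/2)*(-13) = 60*(-13) = -780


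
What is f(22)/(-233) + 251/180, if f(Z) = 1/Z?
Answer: 643223/461340 ≈ 1.3942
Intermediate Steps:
f(22)/(-233) + 251/180 = 1/(22*(-233)) + 251/180 = (1/22)*(-1/233) + 251*(1/180) = -1/5126 + 251/180 = 643223/461340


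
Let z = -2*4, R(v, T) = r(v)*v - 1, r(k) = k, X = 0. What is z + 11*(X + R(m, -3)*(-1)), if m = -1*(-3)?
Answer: -96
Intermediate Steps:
m = 3
R(v, T) = -1 + v² (R(v, T) = v*v - 1 = v² - 1 = -1 + v²)
z = -8
z + 11*(X + R(m, -3)*(-1)) = -8 + 11*(0 + (-1 + 3²)*(-1)) = -8 + 11*(0 + (-1 + 9)*(-1)) = -8 + 11*(0 + 8*(-1)) = -8 + 11*(0 - 8) = -8 + 11*(-8) = -8 - 88 = -96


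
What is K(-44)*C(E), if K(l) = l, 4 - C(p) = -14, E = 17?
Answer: -792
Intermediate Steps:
C(p) = 18 (C(p) = 4 - 1*(-14) = 4 + 14 = 18)
K(-44)*C(E) = -44*18 = -792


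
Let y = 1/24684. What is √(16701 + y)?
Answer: √21024621735/1122 ≈ 129.23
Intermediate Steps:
y = 1/24684 ≈ 4.0512e-5
√(16701 + y) = √(16701 + 1/24684) = √(412247485/24684) = √21024621735/1122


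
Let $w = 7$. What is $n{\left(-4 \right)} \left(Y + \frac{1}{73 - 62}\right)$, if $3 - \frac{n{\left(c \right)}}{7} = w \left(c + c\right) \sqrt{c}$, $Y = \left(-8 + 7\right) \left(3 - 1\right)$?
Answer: $- \frac{441}{11} - \frac{16464 i}{11} \approx -40.091 - 1496.7 i$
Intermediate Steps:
$Y = -2$ ($Y = \left(-1\right) 2 = -2$)
$n{\left(c \right)} = 21 - 98 c^{\frac{3}{2}}$ ($n{\left(c \right)} = 21 - 7 \cdot 7 \left(c + c\right) \sqrt{c} = 21 - 7 \cdot 7 \cdot 2 c \sqrt{c} = 21 - 7 \cdot 14 c \sqrt{c} = 21 - 7 \cdot 14 c^{\frac{3}{2}} = 21 - 98 c^{\frac{3}{2}}$)
$n{\left(-4 \right)} \left(Y + \frac{1}{73 - 62}\right) = \left(21 - 98 \left(-4\right)^{\frac{3}{2}}\right) \left(-2 + \frac{1}{73 - 62}\right) = \left(21 - 98 \left(- 8 i\right)\right) \left(-2 + \frac{1}{11}\right) = \left(21 + 784 i\right) \left(-2 + \frac{1}{11}\right) = \left(21 + 784 i\right) \left(- \frac{21}{11}\right) = - \frac{441}{11} - \frac{16464 i}{11}$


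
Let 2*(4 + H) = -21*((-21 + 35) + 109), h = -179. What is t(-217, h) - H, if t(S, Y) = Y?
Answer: 2233/2 ≈ 1116.5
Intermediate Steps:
H = -2591/2 (H = -4 + (-21*((-21 + 35) + 109))/2 = -4 + (-21*(14 + 109))/2 = -4 + (-21*123)/2 = -4 + (1/2)*(-2583) = -4 - 2583/2 = -2591/2 ≈ -1295.5)
t(-217, h) - H = -179 - 1*(-2591/2) = -179 + 2591/2 = 2233/2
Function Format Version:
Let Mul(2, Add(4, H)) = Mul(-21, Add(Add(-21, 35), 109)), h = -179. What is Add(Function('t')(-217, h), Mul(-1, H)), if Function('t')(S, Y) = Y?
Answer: Rational(2233, 2) ≈ 1116.5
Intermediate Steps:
H = Rational(-2591, 2) (H = Add(-4, Mul(Rational(1, 2), Mul(-21, Add(Add(-21, 35), 109)))) = Add(-4, Mul(Rational(1, 2), Mul(-21, Add(14, 109)))) = Add(-4, Mul(Rational(1, 2), Mul(-21, 123))) = Add(-4, Mul(Rational(1, 2), -2583)) = Add(-4, Rational(-2583, 2)) = Rational(-2591, 2) ≈ -1295.5)
Add(Function('t')(-217, h), Mul(-1, H)) = Add(-179, Mul(-1, Rational(-2591, 2))) = Add(-179, Rational(2591, 2)) = Rational(2233, 2)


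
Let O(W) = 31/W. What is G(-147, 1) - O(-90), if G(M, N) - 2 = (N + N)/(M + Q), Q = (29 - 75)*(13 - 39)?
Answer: 221519/94410 ≈ 2.3464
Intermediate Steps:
Q = 1196 (Q = -46*(-26) = 1196)
G(M, N) = 2 + 2*N/(1196 + M) (G(M, N) = 2 + (N + N)/(M + 1196) = 2 + (2*N)/(1196 + M) = 2 + 2*N/(1196 + M))
G(-147, 1) - O(-90) = 2*(1196 - 147 + 1)/(1196 - 147) - 31/(-90) = 2*1050/1049 - 31*(-1)/90 = 2*(1/1049)*1050 - 1*(-31/90) = 2100/1049 + 31/90 = 221519/94410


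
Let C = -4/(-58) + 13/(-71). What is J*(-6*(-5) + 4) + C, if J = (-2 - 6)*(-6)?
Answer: 3360053/2059 ≈ 1631.9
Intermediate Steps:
J = 48 (J = -8*(-6) = 48)
C = -235/2059 (C = -4*(-1/58) + 13*(-1/71) = 2/29 - 13/71 = -235/2059 ≈ -0.11413)
J*(-6*(-5) + 4) + C = 48*(-6*(-5) + 4) - 235/2059 = 48*(30 + 4) - 235/2059 = 48*34 - 235/2059 = 1632 - 235/2059 = 3360053/2059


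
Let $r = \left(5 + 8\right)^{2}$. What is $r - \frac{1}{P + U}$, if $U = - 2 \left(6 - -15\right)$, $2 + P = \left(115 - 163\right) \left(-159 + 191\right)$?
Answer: $\frac{267021}{1580} \approx 169.0$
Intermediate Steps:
$P = -1538$ ($P = -2 + \left(115 - 163\right) \left(-159 + 191\right) = -2 - 1536 = -1538$)
$U = -42$ ($U = - 2 \left(6 + 15\right) = \left(-2\right) 21 = -42$)
$r = 169$ ($r = 13^{2} = 169$)
$r - \frac{1}{P + U} = 169 - \frac{1}{-1538 - 42} = 169 - \frac{1}{-1580} = 169 - - \frac{1}{1580} = 169 + \frac{1}{1580} = \frac{267021}{1580}$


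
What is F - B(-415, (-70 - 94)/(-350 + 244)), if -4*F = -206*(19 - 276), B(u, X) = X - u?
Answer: -1447117/106 ≈ -13652.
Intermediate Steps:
F = -26471/2 (F = -(-103)*(19 - 276)/2 = -(-103)*(-257)/2 = -¼*52942 = -26471/2 ≈ -13236.)
F - B(-415, (-70 - 94)/(-350 + 244)) = -26471/2 - ((-70 - 94)/(-350 + 244) - 1*(-415)) = -26471/2 - (-164/(-106) + 415) = -26471/2 - (-164*(-1/106) + 415) = -26471/2 - (82/53 + 415) = -26471/2 - 1*22077/53 = -26471/2 - 22077/53 = -1447117/106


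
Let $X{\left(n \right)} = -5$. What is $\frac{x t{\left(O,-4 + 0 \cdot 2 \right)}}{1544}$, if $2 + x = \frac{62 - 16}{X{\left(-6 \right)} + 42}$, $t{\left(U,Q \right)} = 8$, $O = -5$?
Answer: $- \frac{28}{7141} \approx -0.003921$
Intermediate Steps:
$x = - \frac{28}{37}$ ($x = -2 + \frac{62 - 16}{-5 + 42} = -2 + \frac{46}{37} = - \frac{28}{37} \approx -0.75676$)
$\frac{x t{\left(O,-4 + 0 \cdot 2 \right)}}{1544} = \frac{\left(- \frac{28}{37}\right) 8}{1544} = \left(- \frac{224}{37}\right) \frac{1}{1544} = - \frac{28}{7141}$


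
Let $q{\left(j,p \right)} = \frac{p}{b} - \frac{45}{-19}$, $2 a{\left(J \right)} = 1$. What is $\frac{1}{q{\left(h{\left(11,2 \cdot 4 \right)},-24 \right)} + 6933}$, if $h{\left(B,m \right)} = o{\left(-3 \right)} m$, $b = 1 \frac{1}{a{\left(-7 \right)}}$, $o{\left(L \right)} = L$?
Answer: $\frac{19}{131544} \approx 0.00014444$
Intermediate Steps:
$a{\left(J \right)} = \frac{1}{2}$ ($a{\left(J \right)} = \frac{1}{2} \cdot 1 = \frac{1}{2}$)
$b = 2$ ($b = 1 \frac{1}{\frac{1}{2}} = 1 \cdot 2 = 2$)
$h{\left(B,m \right)} = - 3 m$
$q{\left(j,p \right)} = \frac{45}{19} + \frac{p}{2}$ ($q{\left(j,p \right)} = \frac{p}{2} - \frac{45}{-19} = p \frac{1}{2} - - \frac{45}{19} = \frac{p}{2} + \frac{45}{19} = \frac{45}{19} + \frac{p}{2}$)
$\frac{1}{q{\left(h{\left(11,2 \cdot 4 \right)},-24 \right)} + 6933} = \frac{1}{\left(\frac{45}{19} + \frac{1}{2} \left(-24\right)\right) + 6933} = \frac{1}{\left(\frac{45}{19} - 12\right) + 6933} = \frac{1}{- \frac{183}{19} + 6933} = \frac{1}{\frac{131544}{19}} = \frac{19}{131544}$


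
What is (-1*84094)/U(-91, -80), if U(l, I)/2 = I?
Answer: 42047/80 ≈ 525.59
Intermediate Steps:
U(l, I) = 2*I
(-1*84094)/U(-91, -80) = (-1*84094)/((2*(-80))) = -84094/(-160) = -84094*(-1/160) = 42047/80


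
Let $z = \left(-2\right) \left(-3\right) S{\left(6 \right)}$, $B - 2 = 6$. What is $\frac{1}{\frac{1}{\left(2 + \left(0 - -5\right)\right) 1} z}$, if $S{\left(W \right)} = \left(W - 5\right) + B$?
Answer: $\frac{7}{54} \approx 0.12963$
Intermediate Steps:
$B = 8$ ($B = 2 + 6 = 8$)
$S{\left(W \right)} = 3 + W$ ($S{\left(W \right)} = \left(W - 5\right) + 8 = \left(-5 + W\right) + 8 = 3 + W$)
$z = 54$ ($z = \left(-2\right) \left(-3\right) \left(3 + 6\right) = 6 \cdot 9 = 54$)
$\frac{1}{\frac{1}{\left(2 + \left(0 - -5\right)\right) 1} z} = \frac{1}{\frac{1}{\left(2 + \left(0 - -5\right)\right) 1} \cdot 54} = \frac{1}{\frac{1}{\left(2 + \left(0 + 5\right)\right) 1} \cdot 54} = \frac{1}{\frac{1}{\left(2 + 5\right) 1} \cdot 54} = \frac{1}{\frac{1}{7 \cdot 1} \cdot 54} = \frac{1}{\frac{1}{7} \cdot 54} = \frac{1}{\frac{54}{7}} = \frac{7}{54}$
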